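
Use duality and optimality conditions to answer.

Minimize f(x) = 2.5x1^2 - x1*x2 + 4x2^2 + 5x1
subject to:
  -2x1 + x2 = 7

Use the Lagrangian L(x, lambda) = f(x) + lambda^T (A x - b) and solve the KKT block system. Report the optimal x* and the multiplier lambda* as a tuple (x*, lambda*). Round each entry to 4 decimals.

Form the Lagrangian:
  L(x, lambda) = (1/2) x^T Q x + c^T x + lambda^T (A x - b)
Stationarity (grad_x L = 0): Q x + c + A^T lambda = 0.
Primal feasibility: A x = b.

This gives the KKT block system:
  [ Q   A^T ] [ x     ]   [-c ]
  [ A    0  ] [ lambda ] = [ b ]

Solving the linear system:
  x*      = (-3.3333, 0.3333)
  lambda* = (-6)
  f(x*)   = 12.6667

x* = (-3.3333, 0.3333), lambda* = (-6)


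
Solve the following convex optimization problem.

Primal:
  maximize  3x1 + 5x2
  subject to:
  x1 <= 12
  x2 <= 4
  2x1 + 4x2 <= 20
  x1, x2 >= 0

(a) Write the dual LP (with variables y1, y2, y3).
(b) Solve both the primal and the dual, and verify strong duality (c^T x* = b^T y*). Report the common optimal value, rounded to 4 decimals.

The standard primal-dual pair for 'max c^T x s.t. A x <= b, x >= 0' is:
  Dual:  min b^T y  s.t.  A^T y >= c,  y >= 0.

So the dual LP is:
  minimize  12y1 + 4y2 + 20y3
  subject to:
    y1 + 2y3 >= 3
    y2 + 4y3 >= 5
    y1, y2, y3 >= 0

Solving the primal: x* = (10, 0).
  primal value c^T x* = 30.
Solving the dual: y* = (0, 0, 1.5).
  dual value b^T y* = 30.
Strong duality: c^T x* = b^T y*. Confirmed.

30


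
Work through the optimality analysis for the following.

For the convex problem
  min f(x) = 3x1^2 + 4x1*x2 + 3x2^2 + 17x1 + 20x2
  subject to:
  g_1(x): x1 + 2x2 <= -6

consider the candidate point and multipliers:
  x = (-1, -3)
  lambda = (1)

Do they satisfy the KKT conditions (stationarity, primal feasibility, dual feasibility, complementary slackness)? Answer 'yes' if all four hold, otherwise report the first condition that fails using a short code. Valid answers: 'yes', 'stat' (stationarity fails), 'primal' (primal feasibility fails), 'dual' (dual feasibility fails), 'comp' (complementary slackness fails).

Gradient of f: grad f(x) = Q x + c = (-1, -2)
Constraint values g_i(x) = a_i^T x - b_i:
  g_1((-1, -3)) = -1
Stationarity residual: grad f(x) + sum_i lambda_i a_i = (0, 0)
  -> stationarity OK
Primal feasibility (all g_i <= 0): OK
Dual feasibility (all lambda_i >= 0): OK
Complementary slackness (lambda_i * g_i(x) = 0 for all i): FAILS

Verdict: the first failing condition is complementary_slackness -> comp.

comp


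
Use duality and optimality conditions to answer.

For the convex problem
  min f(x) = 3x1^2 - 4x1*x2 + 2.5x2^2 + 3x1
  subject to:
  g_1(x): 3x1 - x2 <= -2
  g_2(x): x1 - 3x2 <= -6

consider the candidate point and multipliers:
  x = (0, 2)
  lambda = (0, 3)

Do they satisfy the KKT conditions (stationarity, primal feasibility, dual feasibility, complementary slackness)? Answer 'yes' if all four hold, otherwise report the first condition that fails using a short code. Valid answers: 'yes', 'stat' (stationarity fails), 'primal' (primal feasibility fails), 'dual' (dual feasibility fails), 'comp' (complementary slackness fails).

Gradient of f: grad f(x) = Q x + c = (-5, 10)
Constraint values g_i(x) = a_i^T x - b_i:
  g_1((0, 2)) = 0
  g_2((0, 2)) = 0
Stationarity residual: grad f(x) + sum_i lambda_i a_i = (-2, 1)
  -> stationarity FAILS
Primal feasibility (all g_i <= 0): OK
Dual feasibility (all lambda_i >= 0): OK
Complementary slackness (lambda_i * g_i(x) = 0 for all i): OK

Verdict: the first failing condition is stationarity -> stat.

stat


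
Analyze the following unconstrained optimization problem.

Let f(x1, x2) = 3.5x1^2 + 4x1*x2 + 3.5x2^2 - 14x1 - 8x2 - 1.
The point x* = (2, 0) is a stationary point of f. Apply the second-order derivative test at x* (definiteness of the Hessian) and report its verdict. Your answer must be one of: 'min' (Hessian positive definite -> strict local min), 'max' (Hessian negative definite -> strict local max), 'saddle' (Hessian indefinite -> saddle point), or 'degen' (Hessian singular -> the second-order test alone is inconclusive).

Compute the Hessian H = grad^2 f:
  H = [[7, 4], [4, 7]]
Verify stationarity: grad f(x*) = H x* + g = (0, 0).
Eigenvalues of H: 3, 11.
Both eigenvalues > 0, so H is positive definite -> x* is a strict local min.

min


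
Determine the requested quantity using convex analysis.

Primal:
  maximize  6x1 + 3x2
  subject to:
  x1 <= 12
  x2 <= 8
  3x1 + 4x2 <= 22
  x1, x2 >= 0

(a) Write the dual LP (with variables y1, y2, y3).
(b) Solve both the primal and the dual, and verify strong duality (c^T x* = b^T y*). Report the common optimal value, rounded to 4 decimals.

The standard primal-dual pair for 'max c^T x s.t. A x <= b, x >= 0' is:
  Dual:  min b^T y  s.t.  A^T y >= c,  y >= 0.

So the dual LP is:
  minimize  12y1 + 8y2 + 22y3
  subject to:
    y1 + 3y3 >= 6
    y2 + 4y3 >= 3
    y1, y2, y3 >= 0

Solving the primal: x* = (7.3333, 0).
  primal value c^T x* = 44.
Solving the dual: y* = (0, 0, 2).
  dual value b^T y* = 44.
Strong duality: c^T x* = b^T y*. Confirmed.

44


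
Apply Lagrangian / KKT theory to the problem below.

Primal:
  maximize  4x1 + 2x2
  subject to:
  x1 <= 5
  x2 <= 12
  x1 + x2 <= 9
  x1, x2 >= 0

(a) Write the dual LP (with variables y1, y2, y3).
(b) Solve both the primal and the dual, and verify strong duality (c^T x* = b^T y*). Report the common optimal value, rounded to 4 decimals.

The standard primal-dual pair for 'max c^T x s.t. A x <= b, x >= 0' is:
  Dual:  min b^T y  s.t.  A^T y >= c,  y >= 0.

So the dual LP is:
  minimize  5y1 + 12y2 + 9y3
  subject to:
    y1 + y3 >= 4
    y2 + y3 >= 2
    y1, y2, y3 >= 0

Solving the primal: x* = (5, 4).
  primal value c^T x* = 28.
Solving the dual: y* = (2, 0, 2).
  dual value b^T y* = 28.
Strong duality: c^T x* = b^T y*. Confirmed.

28


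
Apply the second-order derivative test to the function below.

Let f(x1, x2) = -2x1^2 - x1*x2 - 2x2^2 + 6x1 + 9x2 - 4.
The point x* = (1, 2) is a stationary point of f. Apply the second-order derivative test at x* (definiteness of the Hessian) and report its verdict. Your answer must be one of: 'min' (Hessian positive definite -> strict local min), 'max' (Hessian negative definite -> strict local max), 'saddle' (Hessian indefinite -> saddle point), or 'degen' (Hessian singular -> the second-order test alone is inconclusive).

Compute the Hessian H = grad^2 f:
  H = [[-4, -1], [-1, -4]]
Verify stationarity: grad f(x*) = H x* + g = (0, 0).
Eigenvalues of H: -5, -3.
Both eigenvalues < 0, so H is negative definite -> x* is a strict local max.

max


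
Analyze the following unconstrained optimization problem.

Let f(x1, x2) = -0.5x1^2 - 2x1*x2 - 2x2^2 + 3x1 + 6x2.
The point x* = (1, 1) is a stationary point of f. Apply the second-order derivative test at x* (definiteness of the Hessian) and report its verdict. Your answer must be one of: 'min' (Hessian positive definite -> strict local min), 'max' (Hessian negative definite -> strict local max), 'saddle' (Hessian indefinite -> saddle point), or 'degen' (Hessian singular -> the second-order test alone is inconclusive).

Compute the Hessian H = grad^2 f:
  H = [[-1, -2], [-2, -4]]
Verify stationarity: grad f(x*) = H x* + g = (0, 0).
Eigenvalues of H: -5, 0.
H has a zero eigenvalue (singular; negative semidefinite but not definite), so H is neither positive definite, negative definite, nor indefinite. The second-order test alone is inconclusive -> degen.
(Indeed, f is constant along the null direction of H through x*, so x* is not a strict local extremum.)

degen


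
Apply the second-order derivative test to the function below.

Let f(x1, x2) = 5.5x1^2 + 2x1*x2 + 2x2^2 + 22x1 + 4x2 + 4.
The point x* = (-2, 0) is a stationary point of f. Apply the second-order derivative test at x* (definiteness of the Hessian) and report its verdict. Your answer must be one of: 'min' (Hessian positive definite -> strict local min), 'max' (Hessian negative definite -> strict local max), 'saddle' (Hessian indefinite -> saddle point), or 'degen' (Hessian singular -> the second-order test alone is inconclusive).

Compute the Hessian H = grad^2 f:
  H = [[11, 2], [2, 4]]
Verify stationarity: grad f(x*) = H x* + g = (0, 0).
Eigenvalues of H: 3.4689, 11.5311.
Both eigenvalues > 0, so H is positive definite -> x* is a strict local min.

min


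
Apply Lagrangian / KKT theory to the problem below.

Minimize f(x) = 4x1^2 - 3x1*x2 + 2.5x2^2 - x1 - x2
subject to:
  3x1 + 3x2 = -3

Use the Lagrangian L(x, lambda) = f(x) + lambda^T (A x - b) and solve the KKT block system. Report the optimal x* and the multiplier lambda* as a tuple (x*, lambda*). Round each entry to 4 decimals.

Form the Lagrangian:
  L(x, lambda) = (1/2) x^T Q x + c^T x + lambda^T (A x - b)
Stationarity (grad_x L = 0): Q x + c + A^T lambda = 0.
Primal feasibility: A x = b.

This gives the KKT block system:
  [ Q   A^T ] [ x     ]   [-c ]
  [ A    0  ] [ lambda ] = [ b ]

Solving the linear system:
  x*      = (-0.4211, -0.5789)
  lambda* = (0.8772)
  f(x*)   = 1.8158

x* = (-0.4211, -0.5789), lambda* = (0.8772)


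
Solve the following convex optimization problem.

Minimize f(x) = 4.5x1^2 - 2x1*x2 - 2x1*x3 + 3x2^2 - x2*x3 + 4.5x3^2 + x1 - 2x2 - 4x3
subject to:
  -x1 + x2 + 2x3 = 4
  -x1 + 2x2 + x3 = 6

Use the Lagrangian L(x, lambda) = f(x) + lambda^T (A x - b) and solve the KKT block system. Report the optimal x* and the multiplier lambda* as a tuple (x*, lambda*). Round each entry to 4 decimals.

Form the Lagrangian:
  L(x, lambda) = (1/2) x^T Q x + c^T x + lambda^T (A x - b)
Stationarity (grad_x L = 0): Q x + c + A^T lambda = 0.
Primal feasibility: A x = b.

This gives the KKT block system:
  [ Q   A^T ] [ x     ]   [-c ]
  [ A    0  ] [ lambda ] = [ b ]

Solving the linear system:
  x*      = (0.1857, 2.7286, 0.7286)
  lambda* = (4.7857, -9.0286)
  f(x*)   = 13.4214

x* = (0.1857, 2.7286, 0.7286), lambda* = (4.7857, -9.0286)


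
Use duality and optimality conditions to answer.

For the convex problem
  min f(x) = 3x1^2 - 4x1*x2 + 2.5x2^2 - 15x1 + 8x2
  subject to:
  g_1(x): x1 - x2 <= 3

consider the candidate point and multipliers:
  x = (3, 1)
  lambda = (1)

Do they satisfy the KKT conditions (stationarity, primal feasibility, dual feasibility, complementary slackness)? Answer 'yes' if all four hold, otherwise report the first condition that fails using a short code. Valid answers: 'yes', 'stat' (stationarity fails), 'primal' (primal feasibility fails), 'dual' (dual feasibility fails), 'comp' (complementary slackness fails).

Gradient of f: grad f(x) = Q x + c = (-1, 1)
Constraint values g_i(x) = a_i^T x - b_i:
  g_1((3, 1)) = -1
Stationarity residual: grad f(x) + sum_i lambda_i a_i = (0, 0)
  -> stationarity OK
Primal feasibility (all g_i <= 0): OK
Dual feasibility (all lambda_i >= 0): OK
Complementary slackness (lambda_i * g_i(x) = 0 for all i): FAILS

Verdict: the first failing condition is complementary_slackness -> comp.

comp


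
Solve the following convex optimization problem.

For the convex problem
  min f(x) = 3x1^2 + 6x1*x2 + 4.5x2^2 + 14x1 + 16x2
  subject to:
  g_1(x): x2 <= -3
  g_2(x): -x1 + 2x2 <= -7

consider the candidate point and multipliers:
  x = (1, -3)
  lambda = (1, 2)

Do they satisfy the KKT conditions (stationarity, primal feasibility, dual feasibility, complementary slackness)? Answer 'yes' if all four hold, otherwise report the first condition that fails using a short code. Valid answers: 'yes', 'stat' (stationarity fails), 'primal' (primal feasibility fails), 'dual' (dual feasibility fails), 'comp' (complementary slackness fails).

Gradient of f: grad f(x) = Q x + c = (2, -5)
Constraint values g_i(x) = a_i^T x - b_i:
  g_1((1, -3)) = 0
  g_2((1, -3)) = 0
Stationarity residual: grad f(x) + sum_i lambda_i a_i = (0, 0)
  -> stationarity OK
Primal feasibility (all g_i <= 0): OK
Dual feasibility (all lambda_i >= 0): OK
Complementary slackness (lambda_i * g_i(x) = 0 for all i): OK

Verdict: yes, KKT holds.

yes


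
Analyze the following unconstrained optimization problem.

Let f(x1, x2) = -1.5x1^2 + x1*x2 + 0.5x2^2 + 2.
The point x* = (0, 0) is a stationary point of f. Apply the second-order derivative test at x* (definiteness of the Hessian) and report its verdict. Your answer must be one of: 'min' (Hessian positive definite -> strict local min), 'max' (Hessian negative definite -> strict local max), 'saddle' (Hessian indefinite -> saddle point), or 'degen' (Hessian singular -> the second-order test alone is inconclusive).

Compute the Hessian H = grad^2 f:
  H = [[-3, 1], [1, 1]]
Verify stationarity: grad f(x*) = H x* + g = (0, 0).
Eigenvalues of H: -3.2361, 1.2361.
Eigenvalues have mixed signs, so H is indefinite -> x* is a saddle point.

saddle


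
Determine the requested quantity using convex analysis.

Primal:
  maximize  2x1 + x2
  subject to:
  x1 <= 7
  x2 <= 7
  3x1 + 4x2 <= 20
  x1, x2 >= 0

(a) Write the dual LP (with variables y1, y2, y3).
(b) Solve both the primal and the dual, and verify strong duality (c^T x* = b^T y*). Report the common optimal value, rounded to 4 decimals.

The standard primal-dual pair for 'max c^T x s.t. A x <= b, x >= 0' is:
  Dual:  min b^T y  s.t.  A^T y >= c,  y >= 0.

So the dual LP is:
  minimize  7y1 + 7y2 + 20y3
  subject to:
    y1 + 3y3 >= 2
    y2 + 4y3 >= 1
    y1, y2, y3 >= 0

Solving the primal: x* = (6.6667, 0).
  primal value c^T x* = 13.3333.
Solving the dual: y* = (0, 0, 0.6667).
  dual value b^T y* = 13.3333.
Strong duality: c^T x* = b^T y*. Confirmed.

13.3333


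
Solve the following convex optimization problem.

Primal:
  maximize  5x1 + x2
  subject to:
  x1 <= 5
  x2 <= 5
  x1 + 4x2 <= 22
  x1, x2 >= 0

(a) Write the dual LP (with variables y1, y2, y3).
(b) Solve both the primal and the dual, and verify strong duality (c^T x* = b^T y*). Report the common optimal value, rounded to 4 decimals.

The standard primal-dual pair for 'max c^T x s.t. A x <= b, x >= 0' is:
  Dual:  min b^T y  s.t.  A^T y >= c,  y >= 0.

So the dual LP is:
  minimize  5y1 + 5y2 + 22y3
  subject to:
    y1 + y3 >= 5
    y2 + 4y3 >= 1
    y1, y2, y3 >= 0

Solving the primal: x* = (5, 4.25).
  primal value c^T x* = 29.25.
Solving the dual: y* = (4.75, 0, 0.25).
  dual value b^T y* = 29.25.
Strong duality: c^T x* = b^T y*. Confirmed.

29.25


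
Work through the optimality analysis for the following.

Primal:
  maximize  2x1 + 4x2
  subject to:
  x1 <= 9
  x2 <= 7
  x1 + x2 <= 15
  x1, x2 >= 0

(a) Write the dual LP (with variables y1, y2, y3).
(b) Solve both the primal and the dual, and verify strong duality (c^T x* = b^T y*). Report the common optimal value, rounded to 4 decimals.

The standard primal-dual pair for 'max c^T x s.t. A x <= b, x >= 0' is:
  Dual:  min b^T y  s.t.  A^T y >= c,  y >= 0.

So the dual LP is:
  minimize  9y1 + 7y2 + 15y3
  subject to:
    y1 + y3 >= 2
    y2 + y3 >= 4
    y1, y2, y3 >= 0

Solving the primal: x* = (8, 7).
  primal value c^T x* = 44.
Solving the dual: y* = (0, 2, 2).
  dual value b^T y* = 44.
Strong duality: c^T x* = b^T y*. Confirmed.

44


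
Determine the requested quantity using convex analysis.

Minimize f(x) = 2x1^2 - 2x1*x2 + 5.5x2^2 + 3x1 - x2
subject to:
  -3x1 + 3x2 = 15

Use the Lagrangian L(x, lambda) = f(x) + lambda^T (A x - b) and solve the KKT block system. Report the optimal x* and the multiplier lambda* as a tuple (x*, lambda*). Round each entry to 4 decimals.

Form the Lagrangian:
  L(x, lambda) = (1/2) x^T Q x + c^T x + lambda^T (A x - b)
Stationarity (grad_x L = 0): Q x + c + A^T lambda = 0.
Primal feasibility: A x = b.

This gives the KKT block system:
  [ Q   A^T ] [ x     ]   [-c ]
  [ A    0  ] [ lambda ] = [ b ]

Solving the linear system:
  x*      = (-4.2727, 0.7273)
  lambda* = (-5.1818)
  f(x*)   = 32.0909

x* = (-4.2727, 0.7273), lambda* = (-5.1818)


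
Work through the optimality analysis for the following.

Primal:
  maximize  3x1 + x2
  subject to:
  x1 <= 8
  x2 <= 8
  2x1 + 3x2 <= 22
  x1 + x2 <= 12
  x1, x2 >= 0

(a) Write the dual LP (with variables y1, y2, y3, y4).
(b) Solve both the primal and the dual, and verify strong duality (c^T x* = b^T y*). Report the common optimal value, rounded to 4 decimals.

The standard primal-dual pair for 'max c^T x s.t. A x <= b, x >= 0' is:
  Dual:  min b^T y  s.t.  A^T y >= c,  y >= 0.

So the dual LP is:
  minimize  8y1 + 8y2 + 22y3 + 12y4
  subject to:
    y1 + 2y3 + y4 >= 3
    y2 + 3y3 + y4 >= 1
    y1, y2, y3, y4 >= 0

Solving the primal: x* = (8, 2).
  primal value c^T x* = 26.
Solving the dual: y* = (2.3333, 0, 0.3333, 0).
  dual value b^T y* = 26.
Strong duality: c^T x* = b^T y*. Confirmed.

26


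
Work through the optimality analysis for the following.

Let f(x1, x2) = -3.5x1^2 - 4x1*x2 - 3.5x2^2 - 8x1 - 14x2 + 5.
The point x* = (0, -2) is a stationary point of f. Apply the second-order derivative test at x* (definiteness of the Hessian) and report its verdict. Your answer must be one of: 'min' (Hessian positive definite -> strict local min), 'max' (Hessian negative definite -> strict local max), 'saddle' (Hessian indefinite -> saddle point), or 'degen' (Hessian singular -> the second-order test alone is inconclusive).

Compute the Hessian H = grad^2 f:
  H = [[-7, -4], [-4, -7]]
Verify stationarity: grad f(x*) = H x* + g = (0, 0).
Eigenvalues of H: -11, -3.
Both eigenvalues < 0, so H is negative definite -> x* is a strict local max.

max


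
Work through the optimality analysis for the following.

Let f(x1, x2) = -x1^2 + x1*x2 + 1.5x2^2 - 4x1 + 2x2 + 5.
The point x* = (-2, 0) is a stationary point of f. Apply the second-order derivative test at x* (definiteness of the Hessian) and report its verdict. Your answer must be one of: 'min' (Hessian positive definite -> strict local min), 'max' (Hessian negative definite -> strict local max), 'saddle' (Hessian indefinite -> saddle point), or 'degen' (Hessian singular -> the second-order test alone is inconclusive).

Compute the Hessian H = grad^2 f:
  H = [[-2, 1], [1, 3]]
Verify stationarity: grad f(x*) = H x* + g = (0, 0).
Eigenvalues of H: -2.1926, 3.1926.
Eigenvalues have mixed signs, so H is indefinite -> x* is a saddle point.

saddle


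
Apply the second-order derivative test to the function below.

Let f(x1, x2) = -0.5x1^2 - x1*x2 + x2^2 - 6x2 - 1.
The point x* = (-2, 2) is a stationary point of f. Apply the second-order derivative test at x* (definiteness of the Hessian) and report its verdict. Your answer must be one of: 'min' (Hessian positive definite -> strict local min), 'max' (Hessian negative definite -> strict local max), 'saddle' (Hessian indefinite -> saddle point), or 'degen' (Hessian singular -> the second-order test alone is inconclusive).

Compute the Hessian H = grad^2 f:
  H = [[-1, -1], [-1, 2]]
Verify stationarity: grad f(x*) = H x* + g = (0, 0).
Eigenvalues of H: -1.3028, 2.3028.
Eigenvalues have mixed signs, so H is indefinite -> x* is a saddle point.

saddle


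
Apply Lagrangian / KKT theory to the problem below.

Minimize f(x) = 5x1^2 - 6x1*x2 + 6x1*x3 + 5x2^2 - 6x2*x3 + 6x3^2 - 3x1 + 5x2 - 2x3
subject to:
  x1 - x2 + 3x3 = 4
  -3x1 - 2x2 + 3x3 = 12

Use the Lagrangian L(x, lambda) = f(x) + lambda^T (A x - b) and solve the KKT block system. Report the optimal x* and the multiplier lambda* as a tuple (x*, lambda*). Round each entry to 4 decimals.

Form the Lagrangian:
  L(x, lambda) = (1/2) x^T Q x + c^T x + lambda^T (A x - b)
Stationarity (grad_x L = 0): Q x + c + A^T lambda = 0.
Primal feasibility: A x = b.

This gives the KKT block system:
  [ Q   A^T ] [ x     ]   [-c ]
  [ A    0  ] [ lambda ] = [ b ]

Solving the linear system:
  x*      = (-1.685, -1.2599, 1.475)
  lambda* = (-2.4273, -1.9559)
  f(x*)   = 14.493

x* = (-1.685, -1.2599, 1.475), lambda* = (-2.4273, -1.9559)


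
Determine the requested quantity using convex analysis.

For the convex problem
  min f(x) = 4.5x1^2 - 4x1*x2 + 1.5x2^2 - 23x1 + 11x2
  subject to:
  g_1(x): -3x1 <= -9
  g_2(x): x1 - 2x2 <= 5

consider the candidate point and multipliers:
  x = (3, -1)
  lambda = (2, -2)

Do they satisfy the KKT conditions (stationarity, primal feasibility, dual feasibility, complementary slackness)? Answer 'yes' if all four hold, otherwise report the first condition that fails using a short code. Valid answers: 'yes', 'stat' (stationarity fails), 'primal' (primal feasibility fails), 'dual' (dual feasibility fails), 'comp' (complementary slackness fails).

Gradient of f: grad f(x) = Q x + c = (8, -4)
Constraint values g_i(x) = a_i^T x - b_i:
  g_1((3, -1)) = 0
  g_2((3, -1)) = 0
Stationarity residual: grad f(x) + sum_i lambda_i a_i = (0, 0)
  -> stationarity OK
Primal feasibility (all g_i <= 0): OK
Dual feasibility (all lambda_i >= 0): FAILS
Complementary slackness (lambda_i * g_i(x) = 0 for all i): OK

Verdict: the first failing condition is dual_feasibility -> dual.

dual


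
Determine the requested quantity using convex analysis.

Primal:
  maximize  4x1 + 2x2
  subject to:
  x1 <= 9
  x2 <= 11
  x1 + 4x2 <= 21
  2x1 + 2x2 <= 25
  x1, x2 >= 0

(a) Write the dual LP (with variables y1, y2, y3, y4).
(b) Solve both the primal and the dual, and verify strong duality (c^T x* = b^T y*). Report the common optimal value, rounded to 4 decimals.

The standard primal-dual pair for 'max c^T x s.t. A x <= b, x >= 0' is:
  Dual:  min b^T y  s.t.  A^T y >= c,  y >= 0.

So the dual LP is:
  minimize  9y1 + 11y2 + 21y3 + 25y4
  subject to:
    y1 + y3 + 2y4 >= 4
    y2 + 4y3 + 2y4 >= 2
    y1, y2, y3, y4 >= 0

Solving the primal: x* = (9, 3).
  primal value c^T x* = 42.
Solving the dual: y* = (3.5, 0, 0.5, 0).
  dual value b^T y* = 42.
Strong duality: c^T x* = b^T y*. Confirmed.

42


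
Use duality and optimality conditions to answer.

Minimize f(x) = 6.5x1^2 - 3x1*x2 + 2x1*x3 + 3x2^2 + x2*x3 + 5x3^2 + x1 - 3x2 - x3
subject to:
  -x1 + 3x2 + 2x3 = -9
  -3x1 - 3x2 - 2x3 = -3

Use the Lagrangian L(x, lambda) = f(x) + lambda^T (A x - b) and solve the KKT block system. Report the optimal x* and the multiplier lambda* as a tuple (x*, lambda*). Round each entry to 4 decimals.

Form the Lagrangian:
  L(x, lambda) = (1/2) x^T Q x + c^T x + lambda^T (A x - b)
Stationarity (grad_x L = 0): Q x + c + A^T lambda = 0.
Primal feasibility: A x = b.

This gives the KKT block system:
  [ Q   A^T ] [ x     ]   [-c ]
  [ A    0  ] [ lambda ] = [ b ]

Solving the linear system:
  x*      = (3, -0.8824, -1.6765)
  lambda* = (14.5662, 8.2426)
  f(x*)   = 81.5735

x* = (3, -0.8824, -1.6765), lambda* = (14.5662, 8.2426)


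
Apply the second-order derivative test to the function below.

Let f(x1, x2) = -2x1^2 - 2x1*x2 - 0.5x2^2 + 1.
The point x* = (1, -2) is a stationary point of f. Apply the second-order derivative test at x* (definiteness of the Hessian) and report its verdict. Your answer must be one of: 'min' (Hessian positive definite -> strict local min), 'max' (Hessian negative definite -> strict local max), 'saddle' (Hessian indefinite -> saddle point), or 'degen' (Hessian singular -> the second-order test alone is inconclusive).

Compute the Hessian H = grad^2 f:
  H = [[-4, -2], [-2, -1]]
Verify stationarity: grad f(x*) = H x* + g = (0, 0).
Eigenvalues of H: -5, 0.
H has a zero eigenvalue (singular; negative semidefinite but not definite), so H is neither positive definite, negative definite, nor indefinite. The second-order test alone is inconclusive -> degen.
(Indeed, f is constant along the null direction of H through x*, so x* is not a strict local extremum.)

degen


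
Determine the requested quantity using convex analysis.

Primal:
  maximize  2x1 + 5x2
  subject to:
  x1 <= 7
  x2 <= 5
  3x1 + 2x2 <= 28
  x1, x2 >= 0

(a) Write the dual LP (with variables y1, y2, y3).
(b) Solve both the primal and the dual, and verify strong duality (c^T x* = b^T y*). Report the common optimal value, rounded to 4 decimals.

The standard primal-dual pair for 'max c^T x s.t. A x <= b, x >= 0' is:
  Dual:  min b^T y  s.t.  A^T y >= c,  y >= 0.

So the dual LP is:
  minimize  7y1 + 5y2 + 28y3
  subject to:
    y1 + 3y3 >= 2
    y2 + 2y3 >= 5
    y1, y2, y3 >= 0

Solving the primal: x* = (6, 5).
  primal value c^T x* = 37.
Solving the dual: y* = (0, 3.6667, 0.6667).
  dual value b^T y* = 37.
Strong duality: c^T x* = b^T y*. Confirmed.

37


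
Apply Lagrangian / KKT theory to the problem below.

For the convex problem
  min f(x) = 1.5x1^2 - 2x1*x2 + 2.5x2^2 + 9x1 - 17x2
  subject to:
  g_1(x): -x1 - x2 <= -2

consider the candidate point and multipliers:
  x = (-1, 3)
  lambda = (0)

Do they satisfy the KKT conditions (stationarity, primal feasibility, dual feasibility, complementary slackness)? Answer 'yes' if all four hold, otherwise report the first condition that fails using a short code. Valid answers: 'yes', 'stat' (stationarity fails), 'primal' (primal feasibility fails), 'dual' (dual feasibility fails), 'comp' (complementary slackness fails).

Gradient of f: grad f(x) = Q x + c = (0, 0)
Constraint values g_i(x) = a_i^T x - b_i:
  g_1((-1, 3)) = 0
Stationarity residual: grad f(x) + sum_i lambda_i a_i = (0, 0)
  -> stationarity OK
Primal feasibility (all g_i <= 0): OK
Dual feasibility (all lambda_i >= 0): OK
Complementary slackness (lambda_i * g_i(x) = 0 for all i): OK

Verdict: yes, KKT holds.

yes


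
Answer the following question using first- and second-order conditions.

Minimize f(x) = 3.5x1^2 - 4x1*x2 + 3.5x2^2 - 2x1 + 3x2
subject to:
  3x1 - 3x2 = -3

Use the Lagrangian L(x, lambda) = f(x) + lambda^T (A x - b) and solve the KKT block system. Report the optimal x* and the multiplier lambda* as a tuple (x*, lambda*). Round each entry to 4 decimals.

Form the Lagrangian:
  L(x, lambda) = (1/2) x^T Q x + c^T x + lambda^T (A x - b)
Stationarity (grad_x L = 0): Q x + c + A^T lambda = 0.
Primal feasibility: A x = b.

This gives the KKT block system:
  [ Q   A^T ] [ x     ]   [-c ]
  [ A    0  ] [ lambda ] = [ b ]

Solving the linear system:
  x*      = (-0.6667, 0.3333)
  lambda* = (2.6667)
  f(x*)   = 5.1667

x* = (-0.6667, 0.3333), lambda* = (2.6667)


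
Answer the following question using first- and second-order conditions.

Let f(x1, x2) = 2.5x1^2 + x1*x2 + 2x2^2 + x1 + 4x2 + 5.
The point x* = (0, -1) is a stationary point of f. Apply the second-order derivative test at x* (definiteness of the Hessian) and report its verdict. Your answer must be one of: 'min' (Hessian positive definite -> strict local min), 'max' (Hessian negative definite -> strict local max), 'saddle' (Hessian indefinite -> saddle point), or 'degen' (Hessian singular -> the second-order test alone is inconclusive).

Compute the Hessian H = grad^2 f:
  H = [[5, 1], [1, 4]]
Verify stationarity: grad f(x*) = H x* + g = (0, 0).
Eigenvalues of H: 3.382, 5.618.
Both eigenvalues > 0, so H is positive definite -> x* is a strict local min.

min


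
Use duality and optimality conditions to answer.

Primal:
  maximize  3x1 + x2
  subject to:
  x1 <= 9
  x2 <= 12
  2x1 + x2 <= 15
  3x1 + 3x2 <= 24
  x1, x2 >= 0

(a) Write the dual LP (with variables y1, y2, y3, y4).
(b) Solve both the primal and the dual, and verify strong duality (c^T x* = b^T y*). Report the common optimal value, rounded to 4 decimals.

The standard primal-dual pair for 'max c^T x s.t. A x <= b, x >= 0' is:
  Dual:  min b^T y  s.t.  A^T y >= c,  y >= 0.

So the dual LP is:
  minimize  9y1 + 12y2 + 15y3 + 24y4
  subject to:
    y1 + 2y3 + 3y4 >= 3
    y2 + y3 + 3y4 >= 1
    y1, y2, y3, y4 >= 0

Solving the primal: x* = (7.5, 0).
  primal value c^T x* = 22.5.
Solving the dual: y* = (0, 0, 1.5, 0).
  dual value b^T y* = 22.5.
Strong duality: c^T x* = b^T y*. Confirmed.

22.5


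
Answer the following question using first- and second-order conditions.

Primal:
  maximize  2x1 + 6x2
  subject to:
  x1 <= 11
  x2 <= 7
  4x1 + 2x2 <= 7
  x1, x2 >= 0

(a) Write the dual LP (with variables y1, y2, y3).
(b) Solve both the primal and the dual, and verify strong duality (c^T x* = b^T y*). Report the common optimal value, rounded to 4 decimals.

The standard primal-dual pair for 'max c^T x s.t. A x <= b, x >= 0' is:
  Dual:  min b^T y  s.t.  A^T y >= c,  y >= 0.

So the dual LP is:
  minimize  11y1 + 7y2 + 7y3
  subject to:
    y1 + 4y3 >= 2
    y2 + 2y3 >= 6
    y1, y2, y3 >= 0

Solving the primal: x* = (0, 3.5).
  primal value c^T x* = 21.
Solving the dual: y* = (0, 0, 3).
  dual value b^T y* = 21.
Strong duality: c^T x* = b^T y*. Confirmed.

21


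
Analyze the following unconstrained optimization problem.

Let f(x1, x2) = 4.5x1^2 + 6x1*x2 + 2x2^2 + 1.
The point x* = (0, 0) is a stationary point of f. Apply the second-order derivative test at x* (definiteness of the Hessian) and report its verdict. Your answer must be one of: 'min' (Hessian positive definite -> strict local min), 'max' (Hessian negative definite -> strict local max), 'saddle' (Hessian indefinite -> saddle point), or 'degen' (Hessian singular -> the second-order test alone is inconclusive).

Compute the Hessian H = grad^2 f:
  H = [[9, 6], [6, 4]]
Verify stationarity: grad f(x*) = H x* + g = (0, 0).
Eigenvalues of H: 0, 13.
H has a zero eigenvalue (singular; positive semidefinite but not definite), so H is neither positive definite, negative definite, nor indefinite. The second-order test alone is inconclusive -> degen.
(Indeed, f is constant along the null direction of H through x*, so x* is not a strict local extremum.)

degen


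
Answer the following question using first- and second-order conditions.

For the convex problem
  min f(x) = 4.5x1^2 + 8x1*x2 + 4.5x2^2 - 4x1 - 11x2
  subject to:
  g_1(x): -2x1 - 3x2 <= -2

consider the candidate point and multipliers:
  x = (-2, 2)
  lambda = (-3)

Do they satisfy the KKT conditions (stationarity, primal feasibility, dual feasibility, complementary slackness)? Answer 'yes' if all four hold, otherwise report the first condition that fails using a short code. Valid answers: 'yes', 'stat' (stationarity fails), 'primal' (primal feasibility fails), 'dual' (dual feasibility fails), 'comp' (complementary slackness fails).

Gradient of f: grad f(x) = Q x + c = (-6, -9)
Constraint values g_i(x) = a_i^T x - b_i:
  g_1((-2, 2)) = 0
Stationarity residual: grad f(x) + sum_i lambda_i a_i = (0, 0)
  -> stationarity OK
Primal feasibility (all g_i <= 0): OK
Dual feasibility (all lambda_i >= 0): FAILS
Complementary slackness (lambda_i * g_i(x) = 0 for all i): OK

Verdict: the first failing condition is dual_feasibility -> dual.

dual


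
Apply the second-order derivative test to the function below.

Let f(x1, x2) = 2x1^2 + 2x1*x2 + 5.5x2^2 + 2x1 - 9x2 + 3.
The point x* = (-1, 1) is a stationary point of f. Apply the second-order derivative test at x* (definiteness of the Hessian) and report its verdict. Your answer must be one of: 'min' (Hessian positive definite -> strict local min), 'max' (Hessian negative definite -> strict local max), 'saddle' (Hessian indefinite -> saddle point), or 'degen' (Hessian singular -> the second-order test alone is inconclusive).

Compute the Hessian H = grad^2 f:
  H = [[4, 2], [2, 11]]
Verify stationarity: grad f(x*) = H x* + g = (0, 0).
Eigenvalues of H: 3.4689, 11.5311.
Both eigenvalues > 0, so H is positive definite -> x* is a strict local min.

min


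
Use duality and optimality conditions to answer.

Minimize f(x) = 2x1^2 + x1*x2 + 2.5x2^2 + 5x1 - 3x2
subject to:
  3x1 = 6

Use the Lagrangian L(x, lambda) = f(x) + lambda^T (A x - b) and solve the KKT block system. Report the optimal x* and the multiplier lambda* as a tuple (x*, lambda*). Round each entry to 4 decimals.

Form the Lagrangian:
  L(x, lambda) = (1/2) x^T Q x + c^T x + lambda^T (A x - b)
Stationarity (grad_x L = 0): Q x + c + A^T lambda = 0.
Primal feasibility: A x = b.

This gives the KKT block system:
  [ Q   A^T ] [ x     ]   [-c ]
  [ A    0  ] [ lambda ] = [ b ]

Solving the linear system:
  x*      = (2, 0.2)
  lambda* = (-4.4)
  f(x*)   = 17.9

x* = (2, 0.2), lambda* = (-4.4)


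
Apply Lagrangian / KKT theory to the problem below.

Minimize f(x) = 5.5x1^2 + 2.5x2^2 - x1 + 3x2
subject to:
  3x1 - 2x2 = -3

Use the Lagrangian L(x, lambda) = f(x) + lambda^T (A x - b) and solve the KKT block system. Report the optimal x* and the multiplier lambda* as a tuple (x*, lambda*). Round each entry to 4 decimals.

Form the Lagrangian:
  L(x, lambda) = (1/2) x^T Q x + c^T x + lambda^T (A x - b)
Stationarity (grad_x L = 0): Q x + c + A^T lambda = 0.
Primal feasibility: A x = b.

This gives the KKT block system:
  [ Q   A^T ] [ x     ]   [-c ]
  [ A    0  ] [ lambda ] = [ b ]

Solving the linear system:
  x*      = (-0.6629, 0.5056)
  lambda* = (2.764)
  f(x*)   = 5.236

x* = (-0.6629, 0.5056), lambda* = (2.764)


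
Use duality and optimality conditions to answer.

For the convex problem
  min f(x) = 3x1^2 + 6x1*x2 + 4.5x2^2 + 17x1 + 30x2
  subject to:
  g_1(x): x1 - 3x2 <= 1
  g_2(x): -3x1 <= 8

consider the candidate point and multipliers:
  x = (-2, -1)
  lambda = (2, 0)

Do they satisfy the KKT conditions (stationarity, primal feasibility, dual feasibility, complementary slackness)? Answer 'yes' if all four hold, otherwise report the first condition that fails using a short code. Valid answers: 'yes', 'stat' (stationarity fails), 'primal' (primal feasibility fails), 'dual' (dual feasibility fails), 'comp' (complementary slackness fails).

Gradient of f: grad f(x) = Q x + c = (-1, 9)
Constraint values g_i(x) = a_i^T x - b_i:
  g_1((-2, -1)) = 0
  g_2((-2, -1)) = -2
Stationarity residual: grad f(x) + sum_i lambda_i a_i = (1, 3)
  -> stationarity FAILS
Primal feasibility (all g_i <= 0): OK
Dual feasibility (all lambda_i >= 0): OK
Complementary slackness (lambda_i * g_i(x) = 0 for all i): OK

Verdict: the first failing condition is stationarity -> stat.

stat


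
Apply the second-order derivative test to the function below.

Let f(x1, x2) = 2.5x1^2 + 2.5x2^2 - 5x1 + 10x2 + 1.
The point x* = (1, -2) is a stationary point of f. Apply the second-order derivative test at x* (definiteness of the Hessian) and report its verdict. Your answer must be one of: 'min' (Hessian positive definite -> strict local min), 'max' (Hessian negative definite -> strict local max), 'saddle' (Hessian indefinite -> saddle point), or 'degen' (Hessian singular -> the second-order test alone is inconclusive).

Compute the Hessian H = grad^2 f:
  H = [[5, 0], [0, 5]]
Verify stationarity: grad f(x*) = H x* + g = (0, 0).
Eigenvalues of H: 5, 5.
Both eigenvalues > 0, so H is positive definite -> x* is a strict local min.

min


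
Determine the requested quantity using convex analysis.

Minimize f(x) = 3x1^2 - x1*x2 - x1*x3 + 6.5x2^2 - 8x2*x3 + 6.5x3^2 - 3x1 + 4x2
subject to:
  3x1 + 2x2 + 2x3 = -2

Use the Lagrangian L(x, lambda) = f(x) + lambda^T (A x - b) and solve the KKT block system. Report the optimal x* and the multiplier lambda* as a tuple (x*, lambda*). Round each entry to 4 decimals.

Form the Lagrangian:
  L(x, lambda) = (1/2) x^T Q x + c^T x + lambda^T (A x - b)
Stationarity (grad_x L = 0): Q x + c + A^T lambda = 0.
Primal feasibility: A x = b.

This gives the KKT block system:
  [ Q   A^T ] [ x     ]   [-c ]
  [ A    0  ] [ lambda ] = [ b ]

Solving the linear system:
  x*      = (0.0855, -0.6593, -0.4689)
  lambda* = (0.453)
  f(x*)   = -0.9939

x* = (0.0855, -0.6593, -0.4689), lambda* = (0.453)


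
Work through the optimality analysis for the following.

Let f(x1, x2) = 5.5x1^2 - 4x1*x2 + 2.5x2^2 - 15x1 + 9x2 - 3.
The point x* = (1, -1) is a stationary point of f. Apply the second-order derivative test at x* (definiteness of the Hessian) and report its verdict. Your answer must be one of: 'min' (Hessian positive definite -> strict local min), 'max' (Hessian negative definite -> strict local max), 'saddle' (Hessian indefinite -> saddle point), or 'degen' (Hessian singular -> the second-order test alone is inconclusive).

Compute the Hessian H = grad^2 f:
  H = [[11, -4], [-4, 5]]
Verify stationarity: grad f(x*) = H x* + g = (0, 0).
Eigenvalues of H: 3, 13.
Both eigenvalues > 0, so H is positive definite -> x* is a strict local min.

min


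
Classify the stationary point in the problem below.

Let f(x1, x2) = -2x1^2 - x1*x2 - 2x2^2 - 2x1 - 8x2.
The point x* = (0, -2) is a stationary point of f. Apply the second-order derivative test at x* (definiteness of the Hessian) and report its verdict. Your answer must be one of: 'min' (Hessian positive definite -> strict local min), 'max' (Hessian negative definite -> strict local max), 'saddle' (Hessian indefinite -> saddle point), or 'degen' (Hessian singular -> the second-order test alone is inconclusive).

Compute the Hessian H = grad^2 f:
  H = [[-4, -1], [-1, -4]]
Verify stationarity: grad f(x*) = H x* + g = (0, 0).
Eigenvalues of H: -5, -3.
Both eigenvalues < 0, so H is negative definite -> x* is a strict local max.

max


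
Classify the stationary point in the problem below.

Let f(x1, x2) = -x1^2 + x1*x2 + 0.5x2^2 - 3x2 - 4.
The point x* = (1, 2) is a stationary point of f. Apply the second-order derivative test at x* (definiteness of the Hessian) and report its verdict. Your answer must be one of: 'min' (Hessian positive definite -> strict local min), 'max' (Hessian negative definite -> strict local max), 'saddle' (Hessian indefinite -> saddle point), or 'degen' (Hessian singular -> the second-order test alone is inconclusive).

Compute the Hessian H = grad^2 f:
  H = [[-2, 1], [1, 1]]
Verify stationarity: grad f(x*) = H x* + g = (0, 0).
Eigenvalues of H: -2.3028, 1.3028.
Eigenvalues have mixed signs, so H is indefinite -> x* is a saddle point.

saddle


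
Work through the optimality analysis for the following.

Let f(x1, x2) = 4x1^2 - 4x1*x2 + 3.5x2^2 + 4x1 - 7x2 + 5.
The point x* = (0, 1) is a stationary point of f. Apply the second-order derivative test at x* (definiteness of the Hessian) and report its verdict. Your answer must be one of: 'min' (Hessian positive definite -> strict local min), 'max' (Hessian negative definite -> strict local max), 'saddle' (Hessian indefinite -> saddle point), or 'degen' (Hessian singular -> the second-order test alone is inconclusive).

Compute the Hessian H = grad^2 f:
  H = [[8, -4], [-4, 7]]
Verify stationarity: grad f(x*) = H x* + g = (0, 0).
Eigenvalues of H: 3.4689, 11.5311.
Both eigenvalues > 0, so H is positive definite -> x* is a strict local min.

min


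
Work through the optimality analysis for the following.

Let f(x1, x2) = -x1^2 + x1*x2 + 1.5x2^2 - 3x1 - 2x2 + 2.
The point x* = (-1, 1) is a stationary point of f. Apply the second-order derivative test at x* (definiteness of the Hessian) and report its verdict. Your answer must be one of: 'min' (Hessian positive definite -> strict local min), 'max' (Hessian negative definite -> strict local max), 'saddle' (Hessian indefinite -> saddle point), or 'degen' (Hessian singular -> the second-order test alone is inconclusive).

Compute the Hessian H = grad^2 f:
  H = [[-2, 1], [1, 3]]
Verify stationarity: grad f(x*) = H x* + g = (0, 0).
Eigenvalues of H: -2.1926, 3.1926.
Eigenvalues have mixed signs, so H is indefinite -> x* is a saddle point.

saddle


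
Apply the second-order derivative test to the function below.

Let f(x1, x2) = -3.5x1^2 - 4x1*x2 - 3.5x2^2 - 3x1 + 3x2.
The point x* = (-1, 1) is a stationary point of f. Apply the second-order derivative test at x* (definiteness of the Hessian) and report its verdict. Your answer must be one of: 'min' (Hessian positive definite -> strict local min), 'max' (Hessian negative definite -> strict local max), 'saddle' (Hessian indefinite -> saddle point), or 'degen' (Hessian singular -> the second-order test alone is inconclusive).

Compute the Hessian H = grad^2 f:
  H = [[-7, -4], [-4, -7]]
Verify stationarity: grad f(x*) = H x* + g = (0, 0).
Eigenvalues of H: -11, -3.
Both eigenvalues < 0, so H is negative definite -> x* is a strict local max.

max


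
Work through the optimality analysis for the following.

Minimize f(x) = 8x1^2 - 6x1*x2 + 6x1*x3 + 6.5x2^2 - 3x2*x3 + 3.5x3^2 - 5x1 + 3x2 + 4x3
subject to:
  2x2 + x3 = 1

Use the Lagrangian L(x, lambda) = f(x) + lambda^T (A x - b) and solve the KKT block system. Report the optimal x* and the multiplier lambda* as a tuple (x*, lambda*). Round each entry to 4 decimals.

Form the Lagrangian:
  L(x, lambda) = (1/2) x^T Q x + c^T x + lambda^T (A x - b)
Stationarity (grad_x L = 0): Q x + c + A^T lambda = 0.
Primal feasibility: A x = b.

This gives the KKT block system:
  [ Q   A^T ] [ x     ]   [-c ]
  [ A    0  ] [ lambda ] = [ b ]

Solving the linear system:
  x*      = (0.6546, 0.6374, -0.2748)
  lambda* = (-4.0916)
  f(x*)   = 0.8158

x* = (0.6546, 0.6374, -0.2748), lambda* = (-4.0916)
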